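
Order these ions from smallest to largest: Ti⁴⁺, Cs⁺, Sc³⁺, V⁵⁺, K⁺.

Work out protons and electrons: V⁵⁺ has 18 e⁻ (Z=23), Ti⁴⁺ has 18 e⁻ (Z=22), Sc³⁺ has 18 e⁻ (Z=21), K⁺ has 18 e⁻ (Z=19), Cs⁺ has 54 e⁻ (Z=55). V⁵⁺ < Ti⁴⁺ (isoelectronic, higher Z=23 is smaller); Ti⁴⁺ < Sc³⁺ (isoelectronic, higher Z=22 is smaller); Sc³⁺ < K⁺ (both 18 e⁻, Z=21>19); K⁺ < Cs⁺ (same group, period 4 vs 6).

V⁵⁺ < Ti⁴⁺ < Sc³⁺ < K⁺ < Cs⁺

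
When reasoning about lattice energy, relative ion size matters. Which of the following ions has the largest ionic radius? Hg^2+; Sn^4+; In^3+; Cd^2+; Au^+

First list Z and electron count for each: Sn^4+ has 46 e⁻ (Z=50), In^3+ has 46 e⁻ (Z=49), Cd^2+ has 46 e⁻ (Z=48), Hg^2+ has 78 e⁻ (Z=80), Au^+ has 78 e⁻ (Z=79). Sn^4+ < In^3+ (isoelectronic, higher Z=50 is smaller); In^3+ < Cd^2+ (both 46 e⁻, Z=49>48); Cd^2+ < Hg^2+ (same group, 1 shell fewer); Hg^2+ < Au^+ (isoelectronic, higher Z=80 is smaller).

Au^+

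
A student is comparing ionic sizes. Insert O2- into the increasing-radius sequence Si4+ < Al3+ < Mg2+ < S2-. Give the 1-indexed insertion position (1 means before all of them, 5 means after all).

4

Tabulating Z and e⁻: Si4+ has 10 e⁻ (Z=14), Al3+ has 10 e⁻ (Z=13), Mg2+ has 10 e⁻ (Z=12), O2- has 10 e⁻ (Z=8), S2- has 18 e⁻ (Z=16). Si4+ < Al3+ (both 10 e⁻, Z=14>13); Al3+ < Mg2+ (both 10 e⁻, Z=13>12); Mg2+ < O2- (isoelectronic, higher Z=12 is smaller); O2- < S2- (same group, 1 shell fewer).
Merged order: Si4+ < Al3+ < Mg2+ < O2- < S2- — O2- is number 4.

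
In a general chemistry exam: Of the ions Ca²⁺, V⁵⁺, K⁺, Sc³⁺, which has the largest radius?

K⁺

All of these have 18 electrons (isoelectronic). With the same electron cloud, the ion with the most protons pulls it in tightest. Nuclear charges: V⁵⁺ (Z=23), Sc³⁺ (Z=21), Ca²⁺ (Z=20), K⁺ (Z=19). Highest Z is smallest.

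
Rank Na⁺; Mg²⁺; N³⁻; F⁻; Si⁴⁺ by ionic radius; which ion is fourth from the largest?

Each ion has 10 electrons. The ranking follows nuclear charge in reverse — greater Z gives a smaller radius. Si⁴⁺ (Z=14), Mg²⁺ (Z=12), Na⁺ (Z=11), F⁻ (Z=9), N³⁻ (Z=7).
Ordering: Si⁴⁺ < Mg²⁺ < Na⁺ < F⁻ < N³⁻. The fourth largest is Mg²⁺.

Mg²⁺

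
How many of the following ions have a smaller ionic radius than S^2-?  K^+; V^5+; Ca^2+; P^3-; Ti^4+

Isoelectronic series (18 e⁻ each). Size is set by nuclear charge: more protons means a smaller ion. V^5+ (Z=23), Ti^4+ (Z=22), Ca^2+ (Z=20), K^+ (Z=19), S^2- (Z=16), P^3- (Z=15).
Placing each against S^2-: smaller — V^5+, Ti^4+, Ca^2+, K^+; larger — P^3-. That's 4.

4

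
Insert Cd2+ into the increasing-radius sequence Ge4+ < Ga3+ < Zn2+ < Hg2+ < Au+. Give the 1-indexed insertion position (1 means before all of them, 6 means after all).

4

Ge4+: 28 e⁻, Z=32, Ga3+: 28 e⁻, Z=31, Zn2+: 28 e⁻, Z=30, Cd2+: 46 e⁻, Z=48, Hg2+: 78 e⁻, Z=80, Au+: 78 e⁻, Z=79. Ge4+ < Ga3+ (isoelectronic, higher Z=32 is smaller); Ga3+ < Zn2+ (isoelectronic, higher Z=31 is smaller); Zn2+ < Cd2+ (same group, period 4 vs 5); Cd2+ < Hg2+ (same group, period 5 vs 6); Hg2+ < Au+ (isoelectronic, higher Z=80 is smaller).
With Cd2+ included the full order is Ge4+ < Ga3+ < Zn2+ < Cd2+ < Hg2+ < Au+, so it takes position 4.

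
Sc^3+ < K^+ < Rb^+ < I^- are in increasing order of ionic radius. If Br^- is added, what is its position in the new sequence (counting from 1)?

Work out protons and electrons: Sc^3+ (Z=21, 18 e⁻), K^+ (Z=19, 18 e⁻), Rb^+ (Z=37, 36 e⁻), Br^- (Z=35, 36 e⁻), I^- (Z=53, 54 e⁻). Sc^3+ < K^+ (isoelectronic, higher Z=21 is smaller); K^+ < Rb^+ (same group, 1 shell fewer); Rb^+ < Br^- (isoelectronic, higher Z=37 is smaller); Br^- < I^- (same group, period 4 vs 5).
Merged order: Sc^3+ < K^+ < Rb^+ < Br^- < I^- — Br^- is number 4.

4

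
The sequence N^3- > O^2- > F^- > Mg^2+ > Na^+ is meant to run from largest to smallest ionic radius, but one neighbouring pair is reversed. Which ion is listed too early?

Scanning neighbour by neighbour, only Mg^2+/Na^+ violates a trend: they are isoelectronic (10 e⁻) and Mg has more protons than Na (12 vs 11), making Mg^2+ smaller. That makes Mg^2+ the one sitting a position early relative to where it belongs.

Mg^2+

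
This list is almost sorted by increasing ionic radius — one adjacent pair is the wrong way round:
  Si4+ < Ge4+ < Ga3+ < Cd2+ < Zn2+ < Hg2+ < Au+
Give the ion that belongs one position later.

Check each adjacent pair. Cd2+ and Zn2+ are reversed: same group and charge — period 4 sits above period 5, so Zn2+ is smaller. No other neighbouring pair contradicts the periodic trends, so Cd2+ is the ion listed too early.

Cd2+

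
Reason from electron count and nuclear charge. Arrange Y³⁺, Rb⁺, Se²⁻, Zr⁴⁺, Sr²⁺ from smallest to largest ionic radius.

These species are isoelectronic with 36 electrons. The only difference is the number of protons: Zr⁴⁺ (Z=40), Y³⁺ (Z=39), Sr²⁺ (Z=38), Rb⁺ (Z=37), Se²⁻ (Z=34). The strongest nuclear pull (Zr⁴⁺) gives the smallest ion.

Zr⁴⁺ < Y³⁺ < Sr²⁺ < Rb⁺ < Se²⁻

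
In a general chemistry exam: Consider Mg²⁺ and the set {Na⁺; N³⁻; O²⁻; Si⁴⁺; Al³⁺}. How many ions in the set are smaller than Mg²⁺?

Isoelectronic series (10 e⁻ each). Size is set by nuclear charge: more protons means a smaller ion. Si⁴⁺ (Z=14), Al³⁺ (Z=13), Mg²⁺ (Z=12), Na⁺ (Z=11), O²⁻ (Z=8), N³⁻ (Z=7).
Relative to Mg²⁺, the ions that are smaller are Si⁴⁺, Al³⁺. Count: 2.

2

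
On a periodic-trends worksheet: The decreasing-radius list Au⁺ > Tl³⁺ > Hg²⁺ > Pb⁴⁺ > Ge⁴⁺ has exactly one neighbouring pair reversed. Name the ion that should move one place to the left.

Check each adjacent pair. Tl³⁺ and Hg²⁺ are reversed: both have 78 electrons but Z(Tl)=81 > Z(Hg)=80, so Tl³⁺ should be the smaller of the two. No other neighbouring pair contradicts the periodic trends, so Hg²⁺ is the ion listed too late.

Hg²⁺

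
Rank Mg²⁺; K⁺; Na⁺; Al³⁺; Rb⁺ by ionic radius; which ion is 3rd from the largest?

Work out protons and electrons: Al³⁺ (Z=13, 10 e⁻), Mg²⁺ (Z=12, 10 e⁻), Na⁺ (Z=11, 10 e⁻), K⁺ (Z=19, 18 e⁻), Rb⁺ (Z=37, 36 e⁻). Al³⁺ < Mg²⁺ (both 10 e⁻, Z=13>12); Mg²⁺ < Na⁺ (both 10 e⁻, Z=12>11); Na⁺ < K⁺ (same group, 1 shell fewer); K⁺ < Rb⁺ (same group, period 4 vs 5).
Ordering: Al³⁺ < Mg²⁺ < Na⁺ < K⁺ < Rb⁺. The 3rd largest is Na⁺.

Na⁺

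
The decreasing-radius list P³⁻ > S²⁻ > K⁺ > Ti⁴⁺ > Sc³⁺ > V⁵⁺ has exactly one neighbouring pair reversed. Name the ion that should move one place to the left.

Sc³⁺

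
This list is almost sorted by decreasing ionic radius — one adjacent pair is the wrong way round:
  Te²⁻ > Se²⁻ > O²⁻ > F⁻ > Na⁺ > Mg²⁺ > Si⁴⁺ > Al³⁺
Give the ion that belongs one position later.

Si⁴⁺

Scanning neighbour by neighbour, only Si⁴⁺/Al³⁺ violates a trend: both have 10 electrons but Z(Si)=14 > Z(Al)=13, so Si⁴⁺ should be the smaller of the two. That makes Si⁴⁺ the one sitting a position early relative to where it belongs.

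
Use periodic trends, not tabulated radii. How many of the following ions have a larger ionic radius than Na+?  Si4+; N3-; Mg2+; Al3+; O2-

2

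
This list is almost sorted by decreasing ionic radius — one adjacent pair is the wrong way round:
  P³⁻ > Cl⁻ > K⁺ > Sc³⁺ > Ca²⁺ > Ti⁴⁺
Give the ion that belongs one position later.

Sc³⁺

Check each adjacent pair. Sc³⁺ and Ca²⁺ are reversed: Sc³⁺ and Ca²⁺ share 18 electrons; the higher nuclear charge on Sc (Z=21) contracts it more, so Sc³⁺ < Ca²⁺. No other neighbouring pair contradicts the periodic trends, so Sc³⁺ is the ion listed too early.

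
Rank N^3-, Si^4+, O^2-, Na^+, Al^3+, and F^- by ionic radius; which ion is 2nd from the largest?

Isoelectronic series (10 e⁻ each). Size is set by nuclear charge: more protons means a smaller ion. Si^4+ (Z=14), Al^3+ (Z=13), Na^+ (Z=11), F^- (Z=9), O^2- (Z=8), N^3- (Z=7).
Full ascending order: Si^4+ < Al^3+ < Na^+ < F^- < O^2- < N^3-. Counting from the largest, position 2 is O^2-.

O^2-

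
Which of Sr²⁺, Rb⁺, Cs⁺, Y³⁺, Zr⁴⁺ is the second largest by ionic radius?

Rb⁺

Work out protons and electrons: Zr⁴⁺: 36 e⁻, Z=40, Y³⁺: 36 e⁻, Z=39, Sr²⁺: 36 e⁻, Z=38, Rb⁺: 36 e⁻, Z=37, Cs⁺: 54 e⁻, Z=55. Zr⁴⁺ < Y³⁺ (isoelectronic, higher Z=40 is smaller); Y³⁺ < Sr²⁺ (both 36 e⁻, Z=39>38); Sr²⁺ < Rb⁺ (both 36 e⁻, Z=38>37); Rb⁺ < Cs⁺ (same group, 1 shell fewer).
Ordering: Zr⁴⁺ < Y³⁺ < Sr²⁺ < Rb⁺ < Cs⁺. The second largest is Rb⁺.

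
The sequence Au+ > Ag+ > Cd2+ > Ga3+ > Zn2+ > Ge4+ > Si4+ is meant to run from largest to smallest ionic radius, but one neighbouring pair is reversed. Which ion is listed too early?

Ga3+

Compare adjacent ions: they are isoelectronic (28 e⁻) and Ga has more protons than Zn (31 vs 30), making Ga3+ smaller — yet in this decreasing list Ga3+ sits before Zn2+. Nothing else is reversed, so Ga3+ should move one place to the right.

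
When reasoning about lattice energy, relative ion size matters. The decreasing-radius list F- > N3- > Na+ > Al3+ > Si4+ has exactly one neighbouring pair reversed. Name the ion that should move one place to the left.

Check each adjacent pair. F- and N3- are reversed: they are isoelectronic (10 e⁻) and F has more protons than N (9 vs 7), making F- smaller. No other neighbouring pair contradicts the periodic trends, so N3- is the ion listed too late.

N3-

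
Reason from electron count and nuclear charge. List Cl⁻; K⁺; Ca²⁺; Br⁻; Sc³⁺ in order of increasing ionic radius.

Electron counts and nuclear charges: Sc³⁺ has 18 e⁻ (Z=21), Ca²⁺ has 18 e⁻ (Z=20), K⁺ has 18 e⁻ (Z=19), Cl⁻ has 18 e⁻ (Z=17), Br⁻ has 36 e⁻ (Z=35). Sc³⁺ < Ca²⁺ (both 18 e⁻, Z=21>20); Ca²⁺ < K⁺ (isoelectronic, higher Z=20 is smaller); K⁺ < Cl⁻ (both 18 e⁻, Z=19>17); Cl⁻ < Br⁻ (same group, period 3 vs 4).

Sc³⁺ < Ca²⁺ < K⁺ < Cl⁻ < Br⁻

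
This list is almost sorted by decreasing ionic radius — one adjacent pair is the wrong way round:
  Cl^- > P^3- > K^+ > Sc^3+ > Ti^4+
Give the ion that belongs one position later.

The pair Cl^-, P^3- is the wrong way round — they are isoelectronic (18 e⁻) and Cl has more protons than P (17 vs 15), making Cl^- smaller. All other adjacent pairs agree with periodic trends, so Cl^- is the misplaced ion.

Cl^-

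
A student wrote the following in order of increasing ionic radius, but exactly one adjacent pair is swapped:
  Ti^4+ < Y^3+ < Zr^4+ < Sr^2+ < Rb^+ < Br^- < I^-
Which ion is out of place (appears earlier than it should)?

Scanning neighbour by neighbour, only Y^3+/Zr^4+ violates a trend: both have 36 electrons but Z(Zr)=40 > Z(Y)=39, so Zr^4+ should be the smaller of the two. That makes Y^3+ the one sitting a position early relative to where it belongs.

Y^3+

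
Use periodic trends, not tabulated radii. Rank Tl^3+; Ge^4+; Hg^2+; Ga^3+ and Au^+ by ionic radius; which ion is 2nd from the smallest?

Electron counts and nuclear charges: Ge^4+: 28 e⁻, Z=32, Ga^3+: 28 e⁻, Z=31, Tl^3+: 78 e⁻, Z=81, Hg^2+: 78 e⁻, Z=80, Au^+: 78 e⁻, Z=79. Ge^4+ < Ga^3+ (isoelectronic, higher Z=32 is smaller); Ga^3+ < Tl^3+ (same group, period 4 vs 6); Tl^3+ < Hg^2+ (isoelectronic, higher Z=81 is smaller); Hg^2+ < Au^+ (both 78 e⁻, Z=80>79).
That gives Ge^4+ < Ga^3+ < Tl^3+ < Hg^2+ < Au^+. From the smallest end, number 2 is Ga^3+.

Ga^3+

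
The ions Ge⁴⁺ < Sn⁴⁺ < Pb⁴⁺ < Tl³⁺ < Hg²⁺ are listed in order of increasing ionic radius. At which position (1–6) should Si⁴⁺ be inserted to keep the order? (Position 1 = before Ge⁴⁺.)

1

Tabulating Z and e⁻: Si⁴⁺ has 10 e⁻ (Z=14), Ge⁴⁺ has 28 e⁻ (Z=32), Sn⁴⁺ has 46 e⁻ (Z=50), Pb⁴⁺ has 78 e⁻ (Z=82), Tl³⁺ has 78 e⁻ (Z=81), Hg²⁺ has 78 e⁻ (Z=80). Si⁴⁺ < Ge⁴⁺ (same group, period 3 vs 4); Ge⁴⁺ < Sn⁴⁺ (same group, period 4 vs 5); Sn⁴⁺ < Pb⁴⁺ (same group, period 5 vs 6); Pb⁴⁺ < Tl³⁺ (both 78 e⁻, Z=82>81); Tl³⁺ < Hg²⁺ (both 78 e⁻, Z=81>80).
Putting Si⁴⁺ in gives Si⁴⁺ < Ge⁴⁺ < Sn⁴⁺ < Pb⁴⁺ < Tl³⁺ < Hg²⁺; it lands at slot 1.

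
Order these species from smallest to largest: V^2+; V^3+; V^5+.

V^5+ < V^3+ < V^2+

These are all V ions. Removing more electrons (higher positive charge) pulls the remaining electrons in closer, so V^5+ is smallest and V^2+ is largest.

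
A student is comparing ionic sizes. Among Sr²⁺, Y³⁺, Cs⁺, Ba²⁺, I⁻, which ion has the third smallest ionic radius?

Ba²⁺

Tabulating Z and e⁻: Y³⁺: 36 e⁻, Z=39, Sr²⁺: 36 e⁻, Z=38, Ba²⁺: 54 e⁻, Z=56, Cs⁺: 54 e⁻, Z=55, I⁻: 54 e⁻, Z=53. Y³⁺ < Sr²⁺ (isoelectronic, higher Z=39 is smaller); Sr²⁺ < Ba²⁺ (same group, period 5 vs 6); Ba²⁺ < Cs⁺ (both 54 e⁻, Z=56>55); Cs⁺ < I⁻ (isoelectronic, higher Z=55 is smaller).
So the order is Y³⁺ < Sr²⁺ < Ba²⁺ < Cs⁺ < I⁻; the 3rd-smallest ion is Ba²⁺.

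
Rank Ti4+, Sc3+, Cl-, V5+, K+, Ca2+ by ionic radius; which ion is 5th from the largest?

Ti4+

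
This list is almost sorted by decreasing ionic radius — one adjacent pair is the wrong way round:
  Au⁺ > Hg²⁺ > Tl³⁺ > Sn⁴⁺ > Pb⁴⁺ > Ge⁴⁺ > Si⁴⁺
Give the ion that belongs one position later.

Scanning neighbour by neighbour, only Sn⁴⁺/Pb⁴⁺ violates a trend: both in group 14 with the same charge; Sn⁴⁺ (period 5) has the smaller radius. That makes Sn⁴⁺ the one sitting a position early relative to where it belongs.

Sn⁴⁺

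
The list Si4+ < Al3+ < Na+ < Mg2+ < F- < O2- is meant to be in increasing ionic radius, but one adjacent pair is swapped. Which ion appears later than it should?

Compare adjacent ions: they are isoelectronic (10 e⁻) and Mg has more protons than Na (12 vs 11), making Mg2+ smaller — yet in this increasing list Na+ sits before Mg2+. Nothing else is reversed, so Mg2+ should move one place to the left.

Mg2+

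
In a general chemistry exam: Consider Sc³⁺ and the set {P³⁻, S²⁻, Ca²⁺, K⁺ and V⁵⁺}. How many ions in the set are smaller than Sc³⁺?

1

These species are isoelectronic with 18 electrons. The only difference is the number of protons: V⁵⁺ (Z=23), Sc³⁺ (Z=21), Ca²⁺ (Z=20), K⁺ (Z=19), S²⁻ (Z=16), P³⁻ (Z=15). The strongest nuclear pull (V⁵⁺) gives the smallest ion.
Relative to Sc³⁺, the ions that are smaller are V⁵⁺. Count: 1.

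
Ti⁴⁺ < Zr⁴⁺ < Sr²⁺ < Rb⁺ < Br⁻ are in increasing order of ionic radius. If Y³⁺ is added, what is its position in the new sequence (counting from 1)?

Work out protons and electrons: Ti⁴⁺: 18 e⁻, Z=22, Zr⁴⁺: 36 e⁻, Z=40, Y³⁺: 36 e⁻, Z=39, Sr²⁺: 36 e⁻, Z=38, Rb⁺: 36 e⁻, Z=37, Br⁻: 36 e⁻, Z=35. Ti⁴⁺ < Zr⁴⁺ (same group, 1 shell fewer); Zr⁴⁺ < Y³⁺ (isoelectronic, higher Z=40 is smaller); Y³⁺ < Sr²⁺ (both 36 e⁻, Z=39>38); Sr²⁺ < Rb⁺ (isoelectronic, higher Z=38 is smaller); Rb⁺ < Br⁻ (isoelectronic, higher Z=37 is smaller).
The complete sequence is Ti⁴⁺ < Zr⁴⁺ < Y³⁺ < Sr²⁺ < Rb⁺ < Br⁻. Y³⁺ sits at position 3.

3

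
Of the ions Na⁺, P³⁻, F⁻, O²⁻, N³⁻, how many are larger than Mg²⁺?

Electron counts and nuclear charges: Mg²⁺ (Z=12, 10 e⁻), Na⁺ (Z=11, 10 e⁻), F⁻ (Z=9, 10 e⁻), O²⁻ (Z=8, 10 e⁻), N³⁻ (Z=7, 10 e⁻), P³⁻ (Z=15, 18 e⁻). Mg²⁺ < Na⁺ (isoelectronic, higher Z=12 is smaller); Na⁺ < F⁻ (both 10 e⁻, Z=11>9); F⁻ < O²⁻ (isoelectronic, higher Z=9 is smaller); O²⁻ < N³⁻ (both 10 e⁻, Z=8>7); N³⁻ < P³⁻ (same group, 1 shell fewer).
Placing each against Mg²⁺: smaller — none; larger — Na⁺, F⁻, O²⁻, N³⁻, P³⁻. Count: 5.

5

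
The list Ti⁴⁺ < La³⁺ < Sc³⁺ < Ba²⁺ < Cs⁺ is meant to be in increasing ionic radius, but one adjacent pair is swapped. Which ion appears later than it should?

Sc³⁺

The pair La³⁺, Sc³⁺ is the wrong way round — Sc³⁺ and La³⁺ are in one column with the same charge; the lighter period-4 ion has 2 fewer shells and is smaller. All other adjacent pairs agree with periodic trends, so Sc³⁺ is the misplaced ion.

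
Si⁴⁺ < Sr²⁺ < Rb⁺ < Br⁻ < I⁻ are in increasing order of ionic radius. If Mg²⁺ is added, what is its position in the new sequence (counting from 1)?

2

First list Z and electron count for each: Si⁴⁺: 10 e⁻, Z=14, Mg²⁺: 10 e⁻, Z=12, Sr²⁺: 36 e⁻, Z=38, Rb⁺: 36 e⁻, Z=37, Br⁻: 36 e⁻, Z=35, I⁻: 54 e⁻, Z=53. Si⁴⁺ < Mg²⁺ (both 10 e⁻, Z=14>12); Mg²⁺ < Sr²⁺ (same group, 2 shells fewer); Sr²⁺ < Rb⁺ (isoelectronic, higher Z=38 is smaller); Rb⁺ < Br⁻ (isoelectronic, higher Z=37 is smaller); Br⁻ < I⁻ (same group, 1 shell fewer).
With Mg²⁺ included the full order is Si⁴⁺ < Mg²⁺ < Sr²⁺ < Rb⁺ < Br⁻ < I⁻, so it takes position 2.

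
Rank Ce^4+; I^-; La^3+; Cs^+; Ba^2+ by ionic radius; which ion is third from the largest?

Ba^2+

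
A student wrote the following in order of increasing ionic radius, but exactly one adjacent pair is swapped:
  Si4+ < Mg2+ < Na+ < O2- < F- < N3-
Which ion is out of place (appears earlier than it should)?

O2-

The pair O2-, F- is the wrong way round — they are isoelectronic (10 e⁻) and F has more protons than O (9 vs 8), making F- smaller. All other adjacent pairs agree with periodic trends, so O2- is the misplaced ion.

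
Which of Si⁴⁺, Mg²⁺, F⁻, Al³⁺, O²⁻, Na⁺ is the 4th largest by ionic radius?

Mg²⁺

These species are isoelectronic with 10 electrons. The only difference is the number of protons: Si⁴⁺ (Z=14), Al³⁺ (Z=13), Mg²⁺ (Z=12), Na⁺ (Z=11), F⁻ (Z=9), O²⁻ (Z=8). The strongest nuclear pull (Si⁴⁺) gives the smallest ion.
Full ascending order: Si⁴⁺ < Al³⁺ < Mg²⁺ < Na⁺ < F⁻ < O²⁻. Counting from the largest, position 4 is Mg²⁺.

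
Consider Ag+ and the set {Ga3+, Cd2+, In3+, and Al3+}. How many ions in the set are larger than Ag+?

0

Al3+ has 10 e⁻ (Z=13), Ga3+ has 28 e⁻ (Z=31), In3+ has 46 e⁻ (Z=49), Cd2+ has 46 e⁻ (Z=48), Ag+ has 46 e⁻ (Z=47). Al3+ < Ga3+ (same group, period 3 vs 4); Ga3+ < In3+ (same group, period 4 vs 5); In3+ < Cd2+ (both 46 e⁻, Z=49>48); Cd2+ < Ag+ (isoelectronic, higher Z=48 is smaller).
Ordering all of them (including Ag+) by radius gives Al3+ < Ga3+ < In3+ < Cd2+ < Ag+. That's 0.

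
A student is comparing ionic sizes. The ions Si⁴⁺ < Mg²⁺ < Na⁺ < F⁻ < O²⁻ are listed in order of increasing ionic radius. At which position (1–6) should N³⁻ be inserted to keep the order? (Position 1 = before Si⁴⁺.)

6

All of these have 10 electrons (isoelectronic). With the same electron cloud, the ion with the most protons pulls it in tightest. Nuclear charges: Si⁴⁺ (Z=14), Mg²⁺ (Z=12), Na⁺ (Z=11), F⁻ (Z=9), O²⁻ (Z=8), N³⁻ (Z=7). Highest Z is smallest.
Putting N³⁻ in gives Si⁴⁺ < Mg²⁺ < Na⁺ < F⁻ < O²⁻ < N³⁻; it lands at slot 6.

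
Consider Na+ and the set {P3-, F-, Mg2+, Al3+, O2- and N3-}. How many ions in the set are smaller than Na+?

Work out protons and electrons: Al3+ has 10 e⁻ (Z=13), Mg2+ has 10 e⁻ (Z=12), Na+ has 10 e⁻ (Z=11), F- has 10 e⁻ (Z=9), O2- has 10 e⁻ (Z=8), N3- has 10 e⁻ (Z=7), P3- has 18 e⁻ (Z=15). Al3+ < Mg2+ (both 10 e⁻, Z=13>12); Mg2+ < Na+ (both 10 e⁻, Z=12>11); Na+ < F- (both 10 e⁻, Z=11>9); F- < O2- (isoelectronic, higher Z=9 is smaller); O2- < N3- (both 10 e⁻, Z=8>7); N3- < P3- (same group, period 2 vs 3).
Ordering all of them (including Na+) by radius gives Al3+ < Mg2+ < Na+ < F- < O2- < N3- < P3-. So 2 are smaller.

2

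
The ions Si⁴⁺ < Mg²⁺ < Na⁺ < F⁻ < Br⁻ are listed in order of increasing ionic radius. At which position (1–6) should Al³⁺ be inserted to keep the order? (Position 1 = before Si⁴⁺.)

2

Tabulating Z and e⁻: Si⁴⁺ (Z=14, 10 e⁻), Al³⁺ (Z=13, 10 e⁻), Mg²⁺ (Z=12, 10 e⁻), Na⁺ (Z=11, 10 e⁻), F⁻ (Z=9, 10 e⁻), Br⁻ (Z=35, 36 e⁻). Si⁴⁺ < Al³⁺ (isoelectronic, higher Z=14 is smaller); Al³⁺ < Mg²⁺ (both 10 e⁻, Z=13>12); Mg²⁺ < Na⁺ (both 10 e⁻, Z=12>11); Na⁺ < F⁻ (both 10 e⁻, Z=11>9); F⁻ < Br⁻ (same group, 2 shells fewer).
The complete sequence is Si⁴⁺ < Al³⁺ < Mg²⁺ < Na⁺ < F⁻ < Br⁻. Al³⁺ sits at position 2.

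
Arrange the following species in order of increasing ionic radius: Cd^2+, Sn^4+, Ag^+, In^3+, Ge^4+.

First list Z and electron count for each: Ge^4+: 28 e⁻, Z=32, Sn^4+: 46 e⁻, Z=50, In^3+: 46 e⁻, Z=49, Cd^2+: 46 e⁻, Z=48, Ag^+: 46 e⁻, Z=47. Ge^4+ < Sn^4+ (same group, period 4 vs 5); Sn^4+ < In^3+ (both 46 e⁻, Z=50>49); In^3+ < Cd^2+ (isoelectronic, higher Z=49 is smaller); Cd^2+ < Ag^+ (isoelectronic, higher Z=48 is smaller).

Ge^4+ < Sn^4+ < In^3+ < Cd^2+ < Ag^+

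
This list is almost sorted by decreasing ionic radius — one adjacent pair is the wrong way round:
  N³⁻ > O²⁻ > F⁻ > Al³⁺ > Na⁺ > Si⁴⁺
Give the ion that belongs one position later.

Check each adjacent pair. Al³⁺ and Na⁺ are reversed: they are isoelectronic (10 e⁻) and Al has more protons than Na (13 vs 11), making Al³⁺ smaller. No other neighbouring pair contradicts the periodic trends, so Al³⁺ is the ion listed too early.

Al³⁺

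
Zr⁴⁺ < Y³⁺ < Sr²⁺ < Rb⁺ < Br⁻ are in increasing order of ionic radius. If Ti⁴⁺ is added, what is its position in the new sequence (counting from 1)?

1

Electron counts and nuclear charges: Ti⁴⁺ has 18 e⁻ (Z=22), Zr⁴⁺ has 36 e⁻ (Z=40), Y³⁺ has 36 e⁻ (Z=39), Sr²⁺ has 36 e⁻ (Z=38), Rb⁺ has 36 e⁻ (Z=37), Br⁻ has 36 e⁻ (Z=35). Ti⁴⁺ < Zr⁴⁺ (same group, 1 shell fewer); Zr⁴⁺ < Y³⁺ (isoelectronic, higher Z=40 is smaller); Y³⁺ < Sr²⁺ (isoelectronic, higher Z=39 is smaller); Sr²⁺ < Rb⁺ (both 36 e⁻, Z=38>37); Rb⁺ < Br⁻ (both 36 e⁻, Z=37>35).
Merged order: Ti⁴⁺ < Zr⁴⁺ < Y³⁺ < Sr²⁺ < Rb⁺ < Br⁻ — Ti⁴⁺ is number 1.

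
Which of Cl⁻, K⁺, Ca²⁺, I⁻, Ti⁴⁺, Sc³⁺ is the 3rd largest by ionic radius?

K⁺

Ti⁴⁺ has 18 e⁻ (Z=22), Sc³⁺ has 18 e⁻ (Z=21), Ca²⁺ has 18 e⁻ (Z=20), K⁺ has 18 e⁻ (Z=19), Cl⁻ has 18 e⁻ (Z=17), I⁻ has 54 e⁻ (Z=53). Ti⁴⁺ < Sc³⁺ (isoelectronic, higher Z=22 is smaller); Sc³⁺ < Ca²⁺ (both 18 e⁻, Z=21>20); Ca²⁺ < K⁺ (both 18 e⁻, Z=20>19); K⁺ < Cl⁻ (isoelectronic, higher Z=19 is smaller); Cl⁻ < I⁻ (same group, 2 shells fewer).
So the order is Ti⁴⁺ < Sc³⁺ < Ca²⁺ < K⁺ < Cl⁻ < I⁻; the 3rd-largest ion is K⁺.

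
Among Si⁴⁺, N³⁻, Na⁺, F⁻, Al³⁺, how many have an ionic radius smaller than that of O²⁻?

These species are isoelectronic with 10 electrons. The only difference is the number of protons: Si⁴⁺ (Z=14), Al³⁺ (Z=13), Na⁺ (Z=11), F⁻ (Z=9), O²⁻ (Z=8), N³⁻ (Z=7). The strongest nuclear pull (Si⁴⁺) gives the smallest ion.
Placing each against O²⁻: smaller — Si⁴⁺, Al³⁺, Na⁺, F⁻; larger — N³⁻. Count: 4.

4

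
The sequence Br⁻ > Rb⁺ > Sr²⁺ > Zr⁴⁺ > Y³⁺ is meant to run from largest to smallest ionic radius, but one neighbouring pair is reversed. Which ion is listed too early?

Zr⁴⁺

Compare adjacent ions: both have 36 electrons but Z(Zr)=40 > Z(Y)=39, so Zr⁴⁺ should be the smaller of the two — yet in this decreasing list Zr⁴⁺ sits before Y³⁺. Nothing else is reversed, so Zr⁴⁺ should move one place to the right.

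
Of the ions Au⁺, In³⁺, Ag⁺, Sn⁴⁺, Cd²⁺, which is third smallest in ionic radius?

Work out protons and electrons: Sn⁴⁺: 46 e⁻, Z=50, In³⁺: 46 e⁻, Z=49, Cd²⁺: 46 e⁻, Z=48, Ag⁺: 46 e⁻, Z=47, Au⁺: 78 e⁻, Z=79. Sn⁴⁺ < In³⁺ (both 46 e⁻, Z=50>49); In³⁺ < Cd²⁺ (isoelectronic, higher Z=49 is smaller); Cd²⁺ < Ag⁺ (isoelectronic, higher Z=48 is smaller); Ag⁺ < Au⁺ (same group, 1 shell fewer).
That gives Sn⁴⁺ < In³⁺ < Cd²⁺ < Ag⁺ < Au⁺. From the smallest end, number 3 is Cd²⁺.

Cd²⁺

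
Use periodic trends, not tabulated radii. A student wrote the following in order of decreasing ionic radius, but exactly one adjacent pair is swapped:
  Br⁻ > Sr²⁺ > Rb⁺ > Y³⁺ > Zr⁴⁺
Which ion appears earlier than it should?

Sr²⁺

Compare adjacent ions: they are isoelectronic (36 e⁻) and Sr has more protons than Rb (38 vs 37), making Sr²⁺ smaller — yet in this decreasing list Sr²⁺ sits before Rb⁺. Nothing else is reversed, so Sr²⁺ should move one place to the right.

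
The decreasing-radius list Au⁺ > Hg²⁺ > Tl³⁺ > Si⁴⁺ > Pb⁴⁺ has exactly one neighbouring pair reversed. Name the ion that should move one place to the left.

Pb⁴⁺

Scanning neighbour by neighbour, only Si⁴⁺/Pb⁴⁺ violates a trend: both in group 14 with the same charge; Si⁴⁺ (period 3) has the smaller radius. That makes Pb⁴⁺ the one sitting a position late relative to where it belongs.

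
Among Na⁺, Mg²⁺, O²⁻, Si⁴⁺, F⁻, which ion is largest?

Each ion has 10 electrons. The ranking follows nuclear charge in reverse — greater Z gives a smaller radius. Si⁴⁺ (Z=14), Mg²⁺ (Z=12), Na⁺ (Z=11), F⁻ (Z=9), O²⁻ (Z=8).

O²⁻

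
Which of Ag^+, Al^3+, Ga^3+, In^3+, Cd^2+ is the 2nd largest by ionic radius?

Work out protons and electrons: Al^3+: 10 e⁻, Z=13, Ga^3+: 28 e⁻, Z=31, In^3+: 46 e⁻, Z=49, Cd^2+: 46 e⁻, Z=48, Ag^+: 46 e⁻, Z=47. Al^3+ < Ga^3+ (same group, period 3 vs 4); Ga^3+ < In^3+ (same group, 1 shell fewer); In^3+ < Cd^2+ (both 46 e⁻, Z=49>48); Cd^2+ < Ag^+ (both 46 e⁻, Z=48>47).
That gives Al^3+ < Ga^3+ < In^3+ < Cd^2+ < Ag^+. From the largest end, number 2 is Cd^2+.

Cd^2+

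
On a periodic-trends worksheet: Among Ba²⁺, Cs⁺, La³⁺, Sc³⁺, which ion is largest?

Tabulating Z and e⁻: Sc³⁺ has 18 e⁻ (Z=21), La³⁺ has 54 e⁻ (Z=57), Ba²⁺ has 54 e⁻ (Z=56), Cs⁺ has 54 e⁻ (Z=55). Sc³⁺ < La³⁺ (same group, period 4 vs 6); La³⁺ < Ba²⁺ (isoelectronic, higher Z=57 is smaller); Ba²⁺ < Cs⁺ (isoelectronic, higher Z=56 is smaller).

Cs⁺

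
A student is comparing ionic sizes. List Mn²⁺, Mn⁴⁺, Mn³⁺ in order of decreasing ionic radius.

Mn²⁺ > Mn³⁺ > Mn⁴⁺

These are all Mn ions. Removing more electrons (higher positive charge) pulls the remaining electrons in closer, so Mn⁴⁺ is smallest and Mn²⁺ is largest.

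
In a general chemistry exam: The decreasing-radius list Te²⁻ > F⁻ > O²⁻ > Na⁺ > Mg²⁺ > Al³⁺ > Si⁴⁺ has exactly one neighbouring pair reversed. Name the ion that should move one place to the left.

Scanning neighbour by neighbour, only F⁻/O²⁻ violates a trend: both have 10 electrons but Z(F)=9 > Z(O)=8, so F⁻ should be the smaller of the two. That makes O²⁻ the one sitting a position late relative to where it belongs.

O²⁻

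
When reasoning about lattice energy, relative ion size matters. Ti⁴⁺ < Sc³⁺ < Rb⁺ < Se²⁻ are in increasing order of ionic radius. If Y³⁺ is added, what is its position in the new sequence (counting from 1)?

3

Electron counts and nuclear charges: Ti⁴⁺ (Z=22, 18 e⁻), Sc³⁺ (Z=21, 18 e⁻), Y³⁺ (Z=39, 36 e⁻), Rb⁺ (Z=37, 36 e⁻), Se²⁻ (Z=34, 36 e⁻). Ti⁴⁺ < Sc³⁺ (isoelectronic, higher Z=22 is smaller); Sc³⁺ < Y³⁺ (same group, period 4 vs 5); Y³⁺ < Rb⁺ (both 36 e⁻, Z=39>37); Rb⁺ < Se²⁻ (isoelectronic, higher Z=37 is smaller).
Merged order: Ti⁴⁺ < Sc³⁺ < Y³⁺ < Rb⁺ < Se²⁻ — Y³⁺ is number 3.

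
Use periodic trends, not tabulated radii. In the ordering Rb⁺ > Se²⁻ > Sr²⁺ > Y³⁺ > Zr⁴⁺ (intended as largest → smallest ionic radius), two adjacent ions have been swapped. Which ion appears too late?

Compare adjacent ions: Rb⁺ and Se²⁻ share 36 electrons; the higher nuclear charge on Rb (Z=37) contracts it more, so Rb⁺ < Se²⁻ — yet in this decreasing list Rb⁺ sits before Se²⁻. Nothing else is reversed, so Se²⁻ should move one place to the left.

Se²⁻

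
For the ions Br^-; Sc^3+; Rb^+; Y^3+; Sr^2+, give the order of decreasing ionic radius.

Br^- > Rb^+ > Sr^2+ > Y^3+ > Sc^3+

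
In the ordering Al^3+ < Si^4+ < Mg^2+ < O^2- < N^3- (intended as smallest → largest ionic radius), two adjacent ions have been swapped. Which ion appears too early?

Al^3+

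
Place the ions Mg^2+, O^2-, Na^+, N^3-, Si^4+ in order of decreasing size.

N^3- > O^2- > Na^+ > Mg^2+ > Si^4+

All of these have 10 electrons (isoelectronic). With the same electron cloud, the ion with the most protons pulls it in tightest. Nuclear charges: Si^4+ (Z=14), Mg^2+ (Z=12), Na^+ (Z=11), O^2- (Z=8), N^3- (Z=7). Highest Z is smallest.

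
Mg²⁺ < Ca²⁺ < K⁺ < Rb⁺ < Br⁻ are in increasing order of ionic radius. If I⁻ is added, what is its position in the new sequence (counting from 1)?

6

First list Z and electron count for each: Mg²⁺: 10 e⁻, Z=12, Ca²⁺: 18 e⁻, Z=20, K⁺: 18 e⁻, Z=19, Rb⁺: 36 e⁻, Z=37, Br⁻: 36 e⁻, Z=35, I⁻: 54 e⁻, Z=53. Mg²⁺ < Ca²⁺ (same group, 1 shell fewer); Ca²⁺ < K⁺ (both 18 e⁻, Z=20>19); K⁺ < Rb⁺ (same group, 1 shell fewer); Rb⁺ < Br⁻ (both 36 e⁻, Z=37>35); Br⁻ < I⁻ (same group, 1 shell fewer).
The complete sequence is Mg²⁺ < Ca²⁺ < K⁺ < Rb⁺ < Br⁻ < I⁻. I⁻ sits at position 6.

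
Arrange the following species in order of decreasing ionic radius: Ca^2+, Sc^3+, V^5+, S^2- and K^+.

Each ion has 18 electrons. The ranking follows nuclear charge in reverse — greater Z gives a smaller radius. V^5+ (Z=23), Sc^3+ (Z=21), Ca^2+ (Z=20), K^+ (Z=19), S^2- (Z=16).

S^2- > K^+ > Ca^2+ > Sc^3+ > V^5+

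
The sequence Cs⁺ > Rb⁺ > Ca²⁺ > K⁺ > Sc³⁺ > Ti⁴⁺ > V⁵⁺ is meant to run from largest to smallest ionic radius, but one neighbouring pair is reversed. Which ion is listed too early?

Ca²⁺

Compare adjacent ions: Ca²⁺ and K⁺ share 18 electrons; the higher nuclear charge on Ca (Z=20) contracts it more, so Ca²⁺ < K⁺ — yet in this decreasing list Ca²⁺ sits before K⁺. Nothing else is reversed, so Ca²⁺ should move one place to the right.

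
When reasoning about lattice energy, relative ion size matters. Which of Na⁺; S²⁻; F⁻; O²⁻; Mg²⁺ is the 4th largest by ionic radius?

Na⁺

Mg²⁺: 10 e⁻, Z=12, Na⁺: 10 e⁻, Z=11, F⁻: 10 e⁻, Z=9, O²⁻: 10 e⁻, Z=8, S²⁻: 18 e⁻, Z=16. Mg²⁺ < Na⁺ (isoelectronic, higher Z=12 is smaller); Na⁺ < F⁻ (isoelectronic, higher Z=11 is smaller); F⁻ < O²⁻ (isoelectronic, higher Z=9 is smaller); O²⁻ < S²⁻ (same group, period 2 vs 3).
Full ascending order: Mg²⁺ < Na⁺ < F⁻ < O²⁻ < S²⁻. Counting from the largest, position 4 is Na⁺.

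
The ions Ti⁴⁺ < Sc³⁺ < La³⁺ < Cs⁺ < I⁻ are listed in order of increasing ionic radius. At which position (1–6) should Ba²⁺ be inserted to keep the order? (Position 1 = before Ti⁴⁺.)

Work out protons and electrons: Ti⁴⁺ (Z=22, 18 e⁻), Sc³⁺ (Z=21, 18 e⁻), La³⁺ (Z=57, 54 e⁻), Ba²⁺ (Z=56, 54 e⁻), Cs⁺ (Z=55, 54 e⁻), I⁻ (Z=53, 54 e⁻). Ti⁴⁺ < Sc³⁺ (isoelectronic, higher Z=22 is smaller); Sc³⁺ < La³⁺ (same group, 2 shells fewer); La³⁺ < Ba²⁺ (isoelectronic, higher Z=57 is smaller); Ba²⁺ < Cs⁺ (isoelectronic, higher Z=56 is smaller); Cs⁺ < I⁻ (isoelectronic, higher Z=55 is smaller).
Merged order: Ti⁴⁺ < Sc³⁺ < La³⁺ < Ba²⁺ < Cs⁺ < I⁻ — Ba²⁺ is number 4.

4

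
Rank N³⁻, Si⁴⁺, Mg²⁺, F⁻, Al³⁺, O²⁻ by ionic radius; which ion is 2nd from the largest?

All of these have 10 electrons (isoelectronic). With the same electron cloud, the ion with the most protons pulls it in tightest. Nuclear charges: Si⁴⁺ (Z=14), Al³⁺ (Z=13), Mg²⁺ (Z=12), F⁻ (Z=9), O²⁻ (Z=8), N³⁻ (Z=7). Highest Z is smallest.
That gives Si⁴⁺ < Al³⁺ < Mg²⁺ < F⁻ < O²⁻ < N³⁻. From the largest end, number 2 is O²⁻.

O²⁻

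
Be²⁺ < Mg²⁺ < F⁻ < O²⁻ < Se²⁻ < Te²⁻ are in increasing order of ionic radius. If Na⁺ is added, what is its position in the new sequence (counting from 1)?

3

Tabulating Z and e⁻: Be²⁺ has 2 e⁻ (Z=4), Mg²⁺ has 10 e⁻ (Z=12), Na⁺ has 10 e⁻ (Z=11), F⁻ has 10 e⁻ (Z=9), O²⁻ has 10 e⁻ (Z=8), Se²⁻ has 36 e⁻ (Z=34), Te²⁻ has 54 e⁻ (Z=52). Be²⁺ < Mg²⁺ (same group, 1 shell fewer); Mg²⁺ < Na⁺ (both 10 e⁻, Z=12>11); Na⁺ < F⁻ (both 10 e⁻, Z=11>9); F⁻ < O²⁻ (both 10 e⁻, Z=9>8); O²⁻ < Se²⁻ (same group, period 2 vs 4); Se²⁻ < Te²⁻ (same group, 1 shell fewer).
The complete sequence is Be²⁺ < Mg²⁺ < Na⁺ < F⁻ < O²⁻ < Se²⁻ < Te²⁻. Na⁺ sits at position 3.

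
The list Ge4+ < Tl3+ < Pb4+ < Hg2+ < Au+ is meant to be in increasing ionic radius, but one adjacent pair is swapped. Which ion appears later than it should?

Pb4+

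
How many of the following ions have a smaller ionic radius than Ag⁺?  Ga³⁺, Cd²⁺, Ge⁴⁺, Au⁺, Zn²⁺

Work out protons and electrons: Ge⁴⁺: 28 e⁻, Z=32, Ga³⁺: 28 e⁻, Z=31, Zn²⁺: 28 e⁻, Z=30, Cd²⁺: 46 e⁻, Z=48, Ag⁺: 46 e⁻, Z=47, Au⁺: 78 e⁻, Z=79. Ge⁴⁺ < Ga³⁺ (isoelectronic, higher Z=32 is smaller); Ga³⁺ < Zn²⁺ (both 28 e⁻, Z=31>30); Zn²⁺ < Cd²⁺ (same group, 1 shell fewer); Cd²⁺ < Ag⁺ (isoelectronic, higher Z=48 is smaller); Ag⁺ < Au⁺ (same group, 1 shell fewer).
Relative to Ag⁺, the ions that are smaller are Ge⁴⁺, Ga³⁺, Zn²⁺, Cd²⁺. Count: 4.

4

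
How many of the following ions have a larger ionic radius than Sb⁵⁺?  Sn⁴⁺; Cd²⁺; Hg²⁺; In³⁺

Electron counts and nuclear charges: Sb⁵⁺ (Z=51, 46 e⁻), Sn⁴⁺ (Z=50, 46 e⁻), In³⁺ (Z=49, 46 e⁻), Cd²⁺ (Z=48, 46 e⁻), Hg²⁺ (Z=80, 78 e⁻). Sb⁵⁺ < Sn⁴⁺ (both 46 e⁻, Z=51>50); Sn⁴⁺ < In³⁺ (both 46 e⁻, Z=50>49); In³⁺ < Cd²⁺ (isoelectronic, higher Z=49 is smaller); Cd²⁺ < Hg²⁺ (same group, period 5 vs 6).
Overall: Sb⁵⁺ < Sn⁴⁺ < In³⁺ < Cd²⁺ < Hg²⁺. Sb⁵⁺ has 0 below it and 4 above. So 4 are larger.

4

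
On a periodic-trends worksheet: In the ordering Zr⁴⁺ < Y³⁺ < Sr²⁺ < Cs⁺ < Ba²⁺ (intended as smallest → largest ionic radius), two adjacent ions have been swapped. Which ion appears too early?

Cs⁺

Compare adjacent ions: Ba²⁺ and Cs⁺ share 54 electrons; the higher nuclear charge on Ba (Z=56) contracts it more, so Ba²⁺ < Cs⁺ — yet in this increasing list Cs⁺ sits before Ba²⁺. Nothing else is reversed, so Cs⁺ should move one place to the right.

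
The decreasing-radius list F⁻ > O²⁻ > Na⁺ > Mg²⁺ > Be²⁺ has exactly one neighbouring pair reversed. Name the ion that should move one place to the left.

O²⁻

Check each adjacent pair. F⁻ and O²⁻ are reversed: they are isoelectronic (10 e⁻) and F has more protons than O (9 vs 8), making F⁻ smaller. No other neighbouring pair contradicts the periodic trends, so O²⁻ is the ion listed too late.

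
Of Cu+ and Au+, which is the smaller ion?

Same group, same charge. Going down the group adds an extra shell of electrons, so the ion gets larger: Cu+ is highest in the group and smallest.

Cu+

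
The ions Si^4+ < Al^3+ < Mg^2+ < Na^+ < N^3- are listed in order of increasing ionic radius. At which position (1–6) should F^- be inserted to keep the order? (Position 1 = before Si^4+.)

All of these have 10 electrons (isoelectronic). With the same electron cloud, the ion with the most protons pulls it in tightest. Nuclear charges: Si^4+ (Z=14), Al^3+ (Z=13), Mg^2+ (Z=12), Na^+ (Z=11), F^- (Z=9), N^3- (Z=7). Highest Z is smallest.
Merged order: Si^4+ < Al^3+ < Mg^2+ < Na^+ < F^- < N^3- — F^- is number 5.

5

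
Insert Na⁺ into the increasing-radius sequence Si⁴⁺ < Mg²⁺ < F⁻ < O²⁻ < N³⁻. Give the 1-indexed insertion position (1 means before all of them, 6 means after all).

Each ion has 10 electrons. The ranking follows nuclear charge in reverse — greater Z gives a smaller radius. Si⁴⁺ (Z=14), Mg²⁺ (Z=12), Na⁺ (Z=11), F⁻ (Z=9), O²⁻ (Z=8), N³⁻ (Z=7).
Merged order: Si⁴⁺ < Mg²⁺ < Na⁺ < F⁻ < O²⁻ < N³⁻ — Na⁺ is number 3.

3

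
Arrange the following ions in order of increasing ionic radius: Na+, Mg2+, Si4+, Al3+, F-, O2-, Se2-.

Si4+ < Al3+ < Mg2+ < Na+ < F- < O2- < Se2-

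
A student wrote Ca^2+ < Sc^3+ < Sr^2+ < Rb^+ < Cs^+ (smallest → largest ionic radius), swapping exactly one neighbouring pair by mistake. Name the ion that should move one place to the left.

Sc^3+

The pair Ca^2+, Sc^3+ is the wrong way round — Sc^3+ and Ca^2+ share 18 electrons; the higher nuclear charge on Sc (Z=21) contracts it more, so Sc^3+ < Ca^2+. All other adjacent pairs agree with periodic trends, so Sc^3+ is the misplaced ion.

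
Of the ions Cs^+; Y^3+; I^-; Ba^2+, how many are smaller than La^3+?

Tabulating Z and e⁻: Y^3+ (Z=39, 36 e⁻), La^3+ (Z=57, 54 e⁻), Ba^2+ (Z=56, 54 e⁻), Cs^+ (Z=55, 54 e⁻), I^- (Z=53, 54 e⁻). Y^3+ < La^3+ (same group, 1 shell fewer); La^3+ < Ba^2+ (isoelectronic, higher Z=57 is smaller); Ba^2+ < Cs^+ (both 54 e⁻, Z=56>55); Cs^+ < I^- (isoelectronic, higher Z=55 is smaller).
Relative to La^3+, the ions that are smaller are Y^3+. So 1 is smaller.

1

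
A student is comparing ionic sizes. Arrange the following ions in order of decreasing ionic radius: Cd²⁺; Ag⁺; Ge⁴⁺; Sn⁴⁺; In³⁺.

Ag⁺ > Cd²⁺ > In³⁺ > Sn⁴⁺ > Ge⁴⁺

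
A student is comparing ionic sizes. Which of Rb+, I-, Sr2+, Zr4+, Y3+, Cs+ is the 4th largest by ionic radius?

Work out protons and electrons: Zr4+ (Z=40, 36 e⁻), Y3+ (Z=39, 36 e⁻), Sr2+ (Z=38, 36 e⁻), Rb+ (Z=37, 36 e⁻), Cs+ (Z=55, 54 e⁻), I- (Z=53, 54 e⁻). Zr4+ < Y3+ (isoelectronic, higher Z=40 is smaller); Y3+ < Sr2+ (isoelectronic, higher Z=39 is smaller); Sr2+ < Rb+ (both 36 e⁻, Z=38>37); Rb+ < Cs+ (same group, period 5 vs 6); Cs+ < I- (both 54 e⁻, Z=55>53).
Full ascending order: Zr4+ < Y3+ < Sr2+ < Rb+ < Cs+ < I-. Counting from the largest, position 4 is Sr2+.

Sr2+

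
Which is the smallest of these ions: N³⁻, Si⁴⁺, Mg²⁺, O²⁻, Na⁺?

Si⁴⁺

Each ion has 10 electrons. The ranking follows nuclear charge in reverse — greater Z gives a smaller radius. Si⁴⁺ (Z=14), Mg²⁺ (Z=12), Na⁺ (Z=11), O²⁻ (Z=8), N³⁻ (Z=7).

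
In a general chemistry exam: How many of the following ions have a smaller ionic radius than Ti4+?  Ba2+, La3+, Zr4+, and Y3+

0

Ti4+ has 18 e⁻ (Z=22), Zr4+ has 36 e⁻ (Z=40), Y3+ has 36 e⁻ (Z=39), La3+ has 54 e⁻ (Z=57), Ba2+ has 54 e⁻ (Z=56). Ti4+ < Zr4+ (same group, period 4 vs 5); Zr4+ < Y3+ (isoelectronic, higher Z=40 is smaller); Y3+ < La3+ (same group, 1 shell fewer); La3+ < Ba2+ (both 54 e⁻, Z=57>56).
Placing each against Ti4+: smaller — none; larger — Zr4+, Y3+, La3+, Ba2+. So 0 are smaller.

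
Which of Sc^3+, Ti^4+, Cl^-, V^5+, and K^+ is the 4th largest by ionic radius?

Ti^4+

Each ion has 18 electrons. The ranking follows nuclear charge in reverse — greater Z gives a smaller radius. V^5+ (Z=23), Ti^4+ (Z=22), Sc^3+ (Z=21), K^+ (Z=19), Cl^- (Z=17).
Full ascending order: V^5+ < Ti^4+ < Sc^3+ < K^+ < Cl^-. Counting from the largest, position 4 is Ti^4+.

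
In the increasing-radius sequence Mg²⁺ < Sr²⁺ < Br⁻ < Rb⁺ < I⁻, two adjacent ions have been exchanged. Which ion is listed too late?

The pair Br⁻, Rb⁺ is the wrong way round — they are isoelectronic (36 e⁻) and Rb has more protons than Br (37 vs 35), making Rb⁺ smaller. All other adjacent pairs agree with periodic trends, so Rb⁺ is the misplaced ion.

Rb⁺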